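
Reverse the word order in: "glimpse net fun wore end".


Original: "glimpse net fun wore end"
Words (1..n): glimpse | net | fun | wore | end
Reversed (n..1): end | wore | fun | net | glimpse
Result = "end wore fun net glimpse"


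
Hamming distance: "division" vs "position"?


Comparing character by character (same length = 8):
  Pos 0: 'd' vs 'p' !=
  Pos 1: 'i' vs 'o' !=
  Pos 2: 'v' vs 's' !=
  Pos 3: 'i' vs 'i' =
  Pos 4: 's' vs 't' !=
  Pos 5: 'i' vs 'i' =
  Pos 6: 'o' vs 'o' =
  Pos 7: 'n' vs 'n' =
Hamming distance = 4


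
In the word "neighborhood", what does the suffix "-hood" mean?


Suffix: -hood
Example: neighborhood (neighbor + -hood)
Meaning = state / condition


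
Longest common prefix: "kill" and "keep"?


Word 1: "kill"
Word 2: "keep"
Comparing from start:
  Pos 0: 'k' == 'k'
  Pos 1: 'i' != 'e' (stop)
LCP = "k" (length 1)


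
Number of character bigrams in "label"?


Word: "label" (length 5)
Number of 2-grams = length - 2 + 1 = 5 - 2 + 1
= 4


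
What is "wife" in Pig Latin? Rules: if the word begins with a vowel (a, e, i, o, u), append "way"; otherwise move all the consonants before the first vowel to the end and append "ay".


Word: "wife"
Starts with consonant(s) → move to end, add 'ay'
Consonant cluster: "w"
Pig Latin = "ifeway"


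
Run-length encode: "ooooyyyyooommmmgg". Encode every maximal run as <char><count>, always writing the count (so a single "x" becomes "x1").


String: "ooooyyyyooommmmgg"
Scanning for consecutive runs:
  'o' x 4
  'y' x 4
  'o' x 3
  'm' x 4
  'g' x 2
RLE = "o4y4o3m4g2"


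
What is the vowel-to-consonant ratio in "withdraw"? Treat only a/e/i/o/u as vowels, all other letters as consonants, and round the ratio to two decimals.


Word: "withdraw"
Vowels (a,e,i,o,u): 2
Consonants: 6
Ratio = 2/6
= 0.33


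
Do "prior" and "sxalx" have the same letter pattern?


Pattern of "prior": [0, 1, 2, 3, 1]
Pattern of "sxalx": [0, 1, 2, 3, 1]
Patterns match
Same pattern = Yes


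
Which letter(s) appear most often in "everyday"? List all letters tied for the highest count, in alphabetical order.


Word: "everyday"
Letter counts:
  'a': 1
  'd': 1
  'e': 2
  'r': 1
  'v': 1
  'y': 2
Maximum count = 2
Most frequent = 'e', 'y' (2 times each)


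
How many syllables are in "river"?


Word: "river"
Syllable breakdown: riv | er
Counting: 2 parts
= 2 syllables


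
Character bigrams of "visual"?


Word: "visual" (length 6)
Number of bigrams = 6 - 2 + 1 = 5
  Position 0: "vi"
  Position 1: "is"
  Position 2: "su"
  Position 3: "ua"
  Position 4: "al"
Bigrams = "vi", "is", "su", "ua", "al"


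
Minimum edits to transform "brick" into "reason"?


Word 1: "brick" (length 5)
Word 2: "reason" (length 6)
One optimal edit sequence (insert/delete/substitute each cost 1):
  1. insert 'r'  (+1)
  2. substitute 'b' -> 'e'  (+1)
  3. substitute 'r' -> 'a'  (+1)
  4. substitute 'i' -> 's'  (+1)
  5. substitute 'c' -> 'o'  (+1)
  6. substitute 'k' -> 'n'  (+1)
Total edit operations: 6
Edit distance = 6


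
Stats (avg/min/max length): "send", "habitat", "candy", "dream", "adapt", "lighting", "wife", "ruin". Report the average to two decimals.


Lengths: "send"=4, "habitat"=7, "candy"=5, "dream"=5, "adapt"=5, "lighting"=8, "wife"=4, "ruin"=4
Sum = 42, Count = 8
Average = 42/8 = 5.25
= avg=5.25, min=4, max=8


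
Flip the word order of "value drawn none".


Original: "value drawn none"
Words (1..n): value | drawn | none
Reversed (n..1): none | drawn | value
Result = "none drawn value"


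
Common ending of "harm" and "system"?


Word 1: "harm"
Word 2: "system"
Comparing from end:
  Pos -1: 'm' == 'm'
  Pos -2: 'r' != 'e' (stop)
LCS = "m" (length 1)


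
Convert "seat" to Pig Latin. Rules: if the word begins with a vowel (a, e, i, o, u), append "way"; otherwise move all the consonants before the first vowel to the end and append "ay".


Word: "seat"
Starts with consonant(s) → move to end, add 'ay'
Consonant cluster: "s"
Pig Latin = "eatsay"


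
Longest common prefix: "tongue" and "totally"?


Word 1: "tongue"
Word 2: "totally"
Comparing from start:
  Pos 0: 't' == 't'
  Pos 1: 'o' == 'o'
  Pos 2: 'n' != 't' (stop)
LCP = "to" (length 2)


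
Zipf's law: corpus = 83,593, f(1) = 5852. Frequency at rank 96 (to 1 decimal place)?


Zipf's law: f(r) = f(1) / r
f(1) = 5852
f(96) = 5852 / 96
= 61.0 occurrences


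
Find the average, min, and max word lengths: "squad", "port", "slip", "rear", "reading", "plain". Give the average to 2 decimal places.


Lengths: "squad"=5, "port"=4, "slip"=4, "rear"=4, "reading"=7, "plain"=5
Sum = 29, Count = 6
Average = 29/6 = 4.83
= avg=4.83, min=4, max=7


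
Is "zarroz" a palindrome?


Word: "zarroz"
Reversed: "zorraz"
Forward == Backward? zarroz != zorraz
Palindrome = No


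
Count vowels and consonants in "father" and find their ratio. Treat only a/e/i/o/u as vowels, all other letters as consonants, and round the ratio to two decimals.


Word: "father"
Vowels (a,e,i,o,u): 2
Consonants: 4
Ratio = 2/4
= 0.50


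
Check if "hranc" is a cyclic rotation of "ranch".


Word: "ranch", Candidate: "hranc"
Method: check if candidate is substring of word+word
"ranchranch" contains "hranc"? Yes
Is rotation = Yes


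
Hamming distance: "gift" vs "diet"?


Comparing character by character (same length = 4):
  Pos 0: 'g' vs 'd' !=
  Pos 1: 'i' vs 'i' =
  Pos 2: 'f' vs 'e' !=
  Pos 3: 't' vs 't' =
Hamming distance = 2


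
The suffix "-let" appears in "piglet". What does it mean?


Suffix: -let
Example: piglet = pig + -let
Meaning = small


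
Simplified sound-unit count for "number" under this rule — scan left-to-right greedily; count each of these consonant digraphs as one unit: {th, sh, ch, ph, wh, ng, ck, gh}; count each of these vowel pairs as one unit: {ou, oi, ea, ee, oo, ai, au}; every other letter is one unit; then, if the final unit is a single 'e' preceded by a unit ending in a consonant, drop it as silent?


Word: "number" (6 letters)
Left-to-right scan:
  (1) 'n' (letter)
  (2) 'u' (letter)
  (3) 'm' (letter)
  (4) 'b' (letter)
  (5) 'e' (letter)
  (6) 'r' (letter)
Units from scan: 6
Sound units = 6 units


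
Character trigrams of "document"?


Word: "document" (length 8)
Number of trigrams = 8 - 3 + 1 = 6
  Position 0: "doc"
  Position 1: "ocu"
  Position 2: "cum"
  Position 3: "ume"
  Position 4: "men"
  Position 5: "ent"
Trigrams = "doc", "ocu", "cum", "ume", "men", "ent"


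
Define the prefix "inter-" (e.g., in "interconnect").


Prefix: inter-
As in: interconnect -> inter- + connect
Meaning = between


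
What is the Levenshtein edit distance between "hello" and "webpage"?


Word 1: "hello" (length 5)
Word 2: "webpage" (length 7)
One optimal edit sequence (insert/delete/substitute each cost 1):
  1. substitute 'h' -> 'w'  (+1)
  2. keep 'e'
  3. insert 'b'  (+1)
  4. insert 'p'  (+1)
  5. substitute 'l' -> 'a'  (+1)
  6. substitute 'l' -> 'g'  (+1)
  7. substitute 'o' -> 'e'  (+1)
Total edit operations: 6
Edit distance = 6


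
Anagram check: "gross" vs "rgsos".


Word 1: "gross" → sorted: gorss
Word 2: "rgsos" → sorted: gorss
Same letters? gorss == gorss
Anagram = Yes


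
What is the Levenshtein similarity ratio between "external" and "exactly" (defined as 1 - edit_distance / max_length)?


Word 1: "external" (length 8)
Word 2: "exactly" (length 7)
One optimal edit sequence:
  1. keep 'e'
  2. keep 'x'
  3. delete 't'  (+1)
  4. substitute 'e' -> 'a'  (+1)
  5. substitute 'r' -> 'c'  (+1)
  6. substitute 'n' -> 't'  (+1)
  7. substitute 'a' -> 'l'  (+1)
  8. substitute 'l' -> 'y'  (+1)
Edit distance = 6
Max length = max(8, 7) = 8
Similarity = 1 - 6/8
= 0.2500


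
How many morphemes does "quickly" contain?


Word: "quickly"
Morphemes: quick + -ly
Each morpheme carries meaning
= 2 morphemes


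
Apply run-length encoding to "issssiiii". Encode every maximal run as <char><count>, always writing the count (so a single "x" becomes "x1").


String: "issssiiii"
Scanning for consecutive runs:
  'i' x 1
  's' x 4
  'i' x 4
RLE = "i1s4i4"


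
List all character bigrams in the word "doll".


Word: "doll" (length 4)
Number of bigrams = 4 - 2 + 1 = 3
  Position 0: "do"
  Position 1: "ol"
  Position 2: "ll"
Bigrams = "do", "ol", "ll"


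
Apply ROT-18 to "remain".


Word: "remain"
Shift: 18
Each letter → (letter + shift) mod 26:
  'r' (17) + 18 = 9 → 'j'
  'e' (4) + 18 = 22 → 'w'
  'm' (12) + 18 = 4 → 'e'
  'a' (0) + 18 = 18 → 's'
  'i' (8) + 18 = 0 → 'a'
  'n' (13) + 18 = 5 → 'f'
Result = "jwesaf"


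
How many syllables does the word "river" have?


Word: "river"
Syllable breakdown: riv · er
Counting: 2 parts
= 2 syllables


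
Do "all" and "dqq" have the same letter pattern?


Pattern of "all": [0, 1, 1]
Pattern of "dqq": [0, 1, 1]
Patterns match
Same pattern = Yes


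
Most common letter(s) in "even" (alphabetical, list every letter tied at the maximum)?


Word: "even"
Letter counts:
  'e': 2
  'n': 1
  'v': 1
Maximum count = 2
Most frequent = 'e' (2 times each)


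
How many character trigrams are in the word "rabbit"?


Word: "rabbit" (length 6)
Number of 3-grams = length - 3 + 1 = 6 - 3 + 1
= 4


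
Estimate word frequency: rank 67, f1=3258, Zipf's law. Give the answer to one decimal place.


Zipf's law: f(r) = f(1) / r
f(1) = 3258
f(67) = 3258 / 67
= 48.6 occurrences


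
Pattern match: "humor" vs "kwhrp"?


Pattern of "humor": [0, 1, 2, 3, 4]
Pattern of "kwhrp": [0, 1, 2, 3, 4]
Patterns match
Same pattern = Yes


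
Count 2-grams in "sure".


Word: "sure" (length 4)
Number of 2-grams = length - 2 + 1 = 4 - 2 + 1
= 3


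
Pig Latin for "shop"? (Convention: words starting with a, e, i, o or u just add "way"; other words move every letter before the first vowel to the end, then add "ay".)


Word: "shop"
Starts with consonant(s) → move to end, add 'ay'
Consonant cluster: "sh"
Pig Latin = "opshay"


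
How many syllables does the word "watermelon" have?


Word: "watermelon"
Syllable breakdown: wa · ter · mel · on
Counting: 4 parts
= 4 syllables


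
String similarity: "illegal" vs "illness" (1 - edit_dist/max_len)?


Word 1: "illegal" (length 7)
Word 2: "illness" (length 7)
One optimal edit sequence:
  1. keep 'i'
  2. keep 'l'
  3. keep 'l'
  4. substitute 'e' -> 'n'  (+1)
  5. substitute 'g' -> 'e'  (+1)
  6. substitute 'a' -> 's'  (+1)
  7. substitute 'l' -> 's'  (+1)
Edit distance = 4
Max length = max(7, 7) = 7
Similarity = 1 - 4/7
= 0.4286


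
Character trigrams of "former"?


Word: "former" (length 6)
Number of trigrams = 6 - 3 + 1 = 4
  Position 0: "for"
  Position 1: "orm"
  Position 2: "rme"
  Position 3: "mer"
Trigrams = "for", "orm", "rme", "mer"


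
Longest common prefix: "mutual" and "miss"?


Word 1: "mutual"
Word 2: "miss"
Comparing from start:
  Pos 0: 'm' == 'm'
  Pos 1: 'u' != 'i' (stop)
LCP = "m" (length 1)


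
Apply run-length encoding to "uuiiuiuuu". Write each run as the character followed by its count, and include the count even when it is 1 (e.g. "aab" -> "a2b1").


String: "uuiiuiuuu"
Scanning for consecutive runs:
  'u' x 2
  'i' x 2
  'u' x 1
  'i' x 1
  'u' x 3
RLE = "u2i2u1i1u3"


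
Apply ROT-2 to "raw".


Word: "raw"
Shift: 2
Each letter → (letter + shift) mod 26:
  'r' (17) + 2 = 19 → 't'
  'a' (0) + 2 = 2 → 'c'
  'w' (22) + 2 = 24 → 'y'
Result = "tcy"


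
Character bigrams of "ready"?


Word: "ready" (length 5)
Number of bigrams = 5 - 2 + 1 = 4
  Position 0: "re"
  Position 1: "ea"
  Position 2: "ad"
  Position 3: "dy"
Bigrams = "re", "ea", "ad", "dy"


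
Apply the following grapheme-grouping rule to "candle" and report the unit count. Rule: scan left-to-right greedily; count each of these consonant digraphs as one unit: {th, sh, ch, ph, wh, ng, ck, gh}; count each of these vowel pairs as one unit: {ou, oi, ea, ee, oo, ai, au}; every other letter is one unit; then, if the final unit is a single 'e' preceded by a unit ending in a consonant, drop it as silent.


Word: "candle" (6 letters)
Left-to-right scan:
  (1) 'c' (letter)
  (2) 'a' (letter)
  (3) 'n' (letter)
  (4) 'd' (letter)
  (5) 'l' (letter)
  (6) 'e' (letter)
Units from scan: 6
Final unit is 'e' after a consonant -> drop as silent (-1)
Sound units = 5 units


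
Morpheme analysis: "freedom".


Word: "freedom"
Morphemes: free + -dom
Each morpheme carries meaning
= 2 morphemes


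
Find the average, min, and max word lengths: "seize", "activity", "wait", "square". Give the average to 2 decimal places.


Lengths: "seize"=5, "activity"=8, "wait"=4, "square"=6
Sum = 23, Count = 4
Average = 23/4 = 5.75
= avg=5.75, min=4, max=8


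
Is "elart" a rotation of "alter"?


Word: "alter", Candidate: "elart"
Method: check if candidate is substring of word+word
"alteralter" contains "elart"? No
Is rotation = No


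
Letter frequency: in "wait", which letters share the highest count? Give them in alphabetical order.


Word: "wait"
Letter counts:
  'a': 1
  'i': 1
  't': 1
  'w': 1
Maximum count = 1
Most frequent = 'a', 'i', 't', 'w' (1 time each)


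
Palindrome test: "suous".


Word: "suous"
Reversed: "suous"
Forward == Backward? suous == suous
Palindrome = Yes


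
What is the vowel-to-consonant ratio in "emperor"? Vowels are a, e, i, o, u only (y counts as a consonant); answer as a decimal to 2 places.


Word: "emperor"
Vowels (a,e,i,o,u): 3
Consonants: 4
Ratio = 3/4
= 0.75


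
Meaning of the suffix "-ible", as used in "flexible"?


Suffix: -ible
Example: flexible (flex + -ible)
Meaning = capable of


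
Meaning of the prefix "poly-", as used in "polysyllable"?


Prefix: poly-
Example: polysyllable = poly- + syllable
Meaning = many


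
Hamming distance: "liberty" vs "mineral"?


Comparing character by character (same length = 7):
  Pos 0: 'l' vs 'm' !=
  Pos 1: 'i' vs 'i' =
  Pos 2: 'b' vs 'n' !=
  Pos 3: 'e' vs 'e' =
  Pos 4: 'r' vs 'r' =
  Pos 5: 't' vs 'a' !=
  Pos 6: 'y' vs 'l' !=
Hamming distance = 4


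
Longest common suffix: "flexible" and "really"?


Word 1: "flexible"
Word 2: "really"
Comparing from end:
  Pos -1: 'e' != 'y' (stop)
LCS = "" (length 0)


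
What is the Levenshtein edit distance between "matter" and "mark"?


Word 1: "matter" (length 6)
Word 2: "mark" (length 4)
One optimal edit sequence (insert/delete/substitute each cost 1):
  1. keep 'm'
  2. keep 'a'
  3. delete 't'  (+1)
  4. delete 't'  (+1)
  5. substitute 'e' -> 'r'  (+1)
  6. substitute 'r' -> 'k'  (+1)
Total edit operations: 4
Edit distance = 4


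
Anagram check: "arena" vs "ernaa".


Word 1: "arena" → sorted: aaenr
Word 2: "ernaa" → sorted: aaenr
Same letters? aaenr == aaenr
Anagram = Yes


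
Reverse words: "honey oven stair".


Original: "honey oven stair"
Words (1..n): honey | oven | stair
Reversed (n..1): stair | oven | honey
Result = "stair oven honey"


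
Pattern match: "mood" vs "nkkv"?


Pattern of "mood": [0, 1, 1, 2]
Pattern of "nkkv": [0, 1, 1, 2]
Patterns match
Same pattern = Yes


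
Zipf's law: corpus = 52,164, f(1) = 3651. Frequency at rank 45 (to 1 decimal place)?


Zipf's law: f(r) = f(1) / r
f(1) = 3651
f(45) = 3651 / 45
= 81.1 occurrences


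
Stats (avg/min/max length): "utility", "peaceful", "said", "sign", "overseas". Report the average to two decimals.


Lengths: "utility"=7, "peaceful"=8, "said"=4, "sign"=4, "overseas"=8
Sum = 31, Count = 5
Average = 31/5 = 6.20
= avg=6.20, min=4, max=8


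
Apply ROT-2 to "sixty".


Word: "sixty"
Shift: 2
Each letter → (letter + shift) mod 26:
  's' (18) + 2 = 20 → 'u'
  'i' (8) + 2 = 10 → 'k'
  'x' (23) + 2 = 25 → 'z'
  't' (19) + 2 = 21 → 'v'
  'y' (24) + 2 = 0 → 'a'
Result = "ukzva"


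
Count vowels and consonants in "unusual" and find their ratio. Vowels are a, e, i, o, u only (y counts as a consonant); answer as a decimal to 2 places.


Word: "unusual"
Vowels (a,e,i,o,u): 4
Consonants: 3
Ratio = 4/3
= 1.33


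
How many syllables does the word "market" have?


Word: "market"
Syllable breakdown: mar · ket
Counting: 2 parts
= 2 syllables


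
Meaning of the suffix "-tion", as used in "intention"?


Suffix: -tion
Example: intention = intend + -tion, with a spelling change
Meaning = act or process


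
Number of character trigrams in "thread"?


Word: "thread" (length 6)
Number of 3-grams = length - 3 + 1 = 6 - 3 + 1
= 4


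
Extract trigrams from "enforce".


Word: "enforce" (length 7)
Number of trigrams = 7 - 3 + 1 = 5
  Position 0: "enf"
  Position 1: "nfo"
  Position 2: "for"
  Position 3: "orc"
  Position 4: "rce"
Trigrams = "enf", "nfo", "for", "orc", "rce"


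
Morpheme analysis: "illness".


Word: "illness"
Morphemes: ill / -ness
Each morpheme carries meaning
= 2 morphemes


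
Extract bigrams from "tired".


Word: "tired" (length 5)
Number of bigrams = 5 - 2 + 1 = 4
  Position 0: "ti"
  Position 1: "ir"
  Position 2: "re"
  Position 3: "ed"
Bigrams = "ti", "ir", "re", "ed"


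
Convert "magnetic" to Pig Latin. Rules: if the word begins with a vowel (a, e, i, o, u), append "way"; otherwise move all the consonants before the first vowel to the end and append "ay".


Word: "magnetic"
Starts with consonant(s) → move to end, add 'ay'
Consonant cluster: "m"
Pig Latin = "agneticmay"


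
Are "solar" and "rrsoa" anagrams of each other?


Word 1: "solar" → sorted: alors
Word 2: "rrsoa" → sorted: aorrs
Same letters? alors != aorrs
Anagram = No


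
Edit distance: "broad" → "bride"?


Word 1: "broad" (length 5)
Word 2: "bride" (length 5)
One optimal edit sequence (insert/delete/substitute each cost 1):
  1. keep 'b'
  2. keep 'r'
  3. substitute 'o' -> 'i'  (+1)
  4. substitute 'a' -> 'd'  (+1)
  5. substitute 'd' -> 'e'  (+1)
Total edit operations: 3
Edit distance = 3


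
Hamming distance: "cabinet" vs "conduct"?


Comparing character by character (same length = 7):
  Pos 0: 'c' vs 'c' =
  Pos 1: 'a' vs 'o' !=
  Pos 2: 'b' vs 'n' !=
  Pos 3: 'i' vs 'd' !=
  Pos 4: 'n' vs 'u' !=
  Pos 5: 'e' vs 'c' !=
  Pos 6: 't' vs 't' =
Hamming distance = 5


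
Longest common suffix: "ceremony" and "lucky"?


Word 1: "ceremony"
Word 2: "lucky"
Comparing from end:
  Pos -1: 'y' == 'y'
  Pos -2: 'n' != 'k' (stop)
LCS = "y" (length 1)


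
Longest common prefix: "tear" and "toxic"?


Word 1: "tear"
Word 2: "toxic"
Comparing from start:
  Pos 0: 't' == 't'
  Pos 1: 'e' != 'o' (stop)
LCP = "t" (length 1)


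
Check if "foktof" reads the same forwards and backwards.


Word: "foktof"
Reversed: "fotkof"
Forward == Backward? foktof != fotkof
Palindrome = No


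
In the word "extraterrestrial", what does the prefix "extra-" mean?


Prefix: extra-
Example: extraterrestrial (extra- + terrestrial)
Meaning = beyond


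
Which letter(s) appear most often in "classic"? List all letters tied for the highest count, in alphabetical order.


Word: "classic"
Letter counts:
  'a': 1
  'c': 2
  'i': 1
  'l': 1
  's': 2
Maximum count = 2
Most frequent = 'c', 's' (2 times each)


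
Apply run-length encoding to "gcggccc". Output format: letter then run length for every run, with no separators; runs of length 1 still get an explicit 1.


String: "gcggccc"
Scanning for consecutive runs:
  'g' x 1
  'c' x 1
  'g' x 2
  'c' x 3
RLE = "g1c1g2c3"


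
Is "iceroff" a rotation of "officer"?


Word: "officer", Candidate: "iceroff"
Method: check if candidate is substring of word+word
"officerofficer" contains "iceroff"? Yes
Is rotation = Yes


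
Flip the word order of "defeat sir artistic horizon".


Original: "defeat sir artistic horizon"
Words (1..n): defeat | sir | artistic | horizon
Reversed (n..1): horizon | artistic | sir | defeat
Result = "horizon artistic sir defeat"


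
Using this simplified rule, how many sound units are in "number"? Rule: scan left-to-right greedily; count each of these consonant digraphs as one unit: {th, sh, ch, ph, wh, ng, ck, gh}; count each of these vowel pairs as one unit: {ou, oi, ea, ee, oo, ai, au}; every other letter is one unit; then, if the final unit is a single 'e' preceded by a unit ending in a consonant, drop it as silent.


Word: "number" (6 letters)
Left-to-right scan:
  (1) 'n' (letter)
  (2) 'u' (letter)
  (3) 'm' (letter)
  (4) 'b' (letter)
  (5) 'e' (letter)
  (6) 'r' (letter)
Units from scan: 6
Sound units = 6 units


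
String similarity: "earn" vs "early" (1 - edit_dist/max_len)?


Word 1: "earn" (length 4)
Word 2: "early" (length 5)
One optimal edit sequence:
  1. keep 'e'
  2. keep 'a'
  3. keep 'r'
  4. insert 'l'  (+1)
  5. substitute 'n' -> 'y'  (+1)
Edit distance = 2
Max length = max(4, 5) = 5
Similarity = 1 - 2/5
= 0.6000


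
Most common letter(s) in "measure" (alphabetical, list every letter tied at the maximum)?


Word: "measure"
Letter counts:
  'a': 1
  'e': 2
  'm': 1
  'r': 1
  's': 1
  'u': 1
Maximum count = 2
Most frequent = 'e' (2 times each)


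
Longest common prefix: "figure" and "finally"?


Word 1: "figure"
Word 2: "finally"
Comparing from start:
  Pos 0: 'f' == 'f'
  Pos 1: 'i' == 'i'
  Pos 2: 'g' != 'n' (stop)
LCP = "fi" (length 2)


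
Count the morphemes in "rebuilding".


Word: "rebuilding"
Morphemes: re- | build | -ing
Each morpheme carries meaning
= 3 morphemes


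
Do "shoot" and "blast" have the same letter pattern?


Pattern of "shoot": [0, 1, 2, 2, 3]
Pattern of "blast": [0, 1, 2, 3, 4]
Patterns do not match
Same pattern = No


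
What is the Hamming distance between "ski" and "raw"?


Comparing character by character (same length = 3):
  Pos 0: 's' vs 'r' !=
  Pos 1: 'k' vs 'a' !=
  Pos 2: 'i' vs 'w' !=
Hamming distance = 3


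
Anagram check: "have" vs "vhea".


Word 1: "have" → sorted: aehv
Word 2: "vhea" → sorted: aehv
Same letters? aehv == aehv
Anagram = Yes


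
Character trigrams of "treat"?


Word: "treat" (length 5)
Number of trigrams = 5 - 3 + 1 = 3
  Position 0: "tre"
  Position 1: "rea"
  Position 2: "eat"
Trigrams = "tre", "rea", "eat"


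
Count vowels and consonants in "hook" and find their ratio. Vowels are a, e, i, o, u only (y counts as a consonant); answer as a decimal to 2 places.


Word: "hook"
Vowels (a,e,i,o,u): 2
Consonants: 2
Ratio = 2/2
= 1.00


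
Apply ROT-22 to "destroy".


Word: "destroy"
Shift: 22
Each letter → (letter + shift) mod 26:
  'd' (3) + 22 = 25 → 'z'
  'e' (4) + 22 = 0 → 'a'
  's' (18) + 22 = 14 → 'o'
  't' (19) + 22 = 15 → 'p'
  'r' (17) + 22 = 13 → 'n'
  'o' (14) + 22 = 10 → 'k'
  'y' (24) + 22 = 20 → 'u'
Result = "zaopnku"


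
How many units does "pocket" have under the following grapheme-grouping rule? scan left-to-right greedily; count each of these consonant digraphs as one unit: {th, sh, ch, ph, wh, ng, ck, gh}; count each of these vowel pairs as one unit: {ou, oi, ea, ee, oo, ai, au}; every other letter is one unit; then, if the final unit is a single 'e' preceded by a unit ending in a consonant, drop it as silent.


Word: "pocket" (6 letters)
Left-to-right scan:
  1. 'p' (letter)
  2. 'o' (letter)
  3. 'ck' (digraph)
  4. 'e' (letter)
  5. 't' (letter)
Units from scan: 5
Sound units = 5 units


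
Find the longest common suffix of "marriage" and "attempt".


Word 1: "marriage"
Word 2: "attempt"
Comparing from end:
  Pos -1: 'e' != 't' (stop)
LCS = "" (length 0)


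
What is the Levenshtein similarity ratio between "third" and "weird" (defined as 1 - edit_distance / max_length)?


Word 1: "third" (length 5)
Word 2: "weird" (length 5)
One optimal edit sequence:
  1. substitute 't' -> 'w'  (+1)
  2. substitute 'h' -> 'e'  (+1)
  3. keep 'i'
  4. keep 'r'
  5. keep 'd'
Edit distance = 2
Max length = max(5, 5) = 5
Similarity = 1 - 2/5
= 0.6000


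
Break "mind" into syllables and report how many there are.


Word: "mind"
Syllable breakdown: mind
Counting: 1 part
= 1 syllable


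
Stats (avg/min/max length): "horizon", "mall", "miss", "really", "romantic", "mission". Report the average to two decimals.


Lengths: "horizon"=7, "mall"=4, "miss"=4, "really"=6, "romantic"=8, "mission"=7
Sum = 36, Count = 6
Average = 36/6 = 6.00
= avg=6.00, min=4, max=8


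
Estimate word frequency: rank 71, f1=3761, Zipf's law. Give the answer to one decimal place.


Zipf's law: f(r) = f(1) / r
f(1) = 3761
f(71) = 3761 / 71
= 53.0 occurrences


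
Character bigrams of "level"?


Word: "level" (length 5)
Number of bigrams = 5 - 2 + 1 = 4
  Position 0: "le"
  Position 1: "ev"
  Position 2: "ve"
  Position 3: "el"
Bigrams = "le", "ev", "ve", "el"


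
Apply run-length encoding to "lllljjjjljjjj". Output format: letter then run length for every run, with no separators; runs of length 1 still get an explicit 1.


String: "lllljjjjljjjj"
Scanning for consecutive runs:
  'l' x 4
  'j' x 4
  'l' x 1
  'j' x 4
RLE = "l4j4l1j4"


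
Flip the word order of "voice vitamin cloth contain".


Original: "voice vitamin cloth contain"
Words (1..n): voice | vitamin | cloth | contain
Reversed (n..1): contain | cloth | vitamin | voice
Result = "contain cloth vitamin voice"


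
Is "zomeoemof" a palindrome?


Word: "zomeoemof"
Reversed: "fomeoemoz"
Forward == Backward? zomeoemof != fomeoemoz
Palindrome = No


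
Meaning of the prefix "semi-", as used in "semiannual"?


Prefix: semi-
Example: semiannual = semi- + annual
Meaning = half


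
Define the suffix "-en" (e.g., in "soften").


Suffix: -en
As in: soften -> soft + -en
Meaning = to make / become


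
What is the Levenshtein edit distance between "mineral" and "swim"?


Word 1: "mineral" (length 7)
Word 2: "swim" (length 4)
One optimal edit sequence (insert/delete/substitute each cost 1):
  1. delete 'm'  (+1)
  2. delete 'i'  (+1)
  3. delete 'n'  (+1)
  4. substitute 'e' -> 's'  (+1)
  5. substitute 'r' -> 'w'  (+1)
  6. substitute 'a' -> 'i'  (+1)
  7. substitute 'l' -> 'm'  (+1)
Total edit operations: 7
Edit distance = 7


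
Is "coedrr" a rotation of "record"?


Word: "record", Candidate: "coedrr"
Method: check if candidate is substring of word+word
"recordrecord" contains "coedrr"? No
Is rotation = No


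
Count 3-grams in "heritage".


Word: "heritage" (length 8)
Number of 3-grams = length - 3 + 1 = 8 - 3 + 1
= 6


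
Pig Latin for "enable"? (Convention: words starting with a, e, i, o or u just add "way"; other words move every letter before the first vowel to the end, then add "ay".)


Word: "enable"
Starts with vowel → add 'way'
Pig Latin = "enableway"


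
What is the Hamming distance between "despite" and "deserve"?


Comparing character by character (same length = 7):
  Pos 0: 'd' vs 'd' =
  Pos 1: 'e' vs 'e' =
  Pos 2: 's' vs 's' =
  Pos 3: 'p' vs 'e' !=
  Pos 4: 'i' vs 'r' !=
  Pos 5: 't' vs 'v' !=
  Pos 6: 'e' vs 'e' =
Hamming distance = 3


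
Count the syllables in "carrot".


Word: "carrot"
Syllable breakdown: car / rot
Counting: 2 parts
= 2 syllables


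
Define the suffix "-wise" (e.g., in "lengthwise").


Suffix: -wise
Example: lengthwise (length + -wise)
Meaning = in the manner of


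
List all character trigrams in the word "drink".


Word: "drink" (length 5)
Number of trigrams = 5 - 3 + 1 = 3
  Position 0: "dri"
  Position 1: "rin"
  Position 2: "ink"
Trigrams = "dri", "rin", "ink"


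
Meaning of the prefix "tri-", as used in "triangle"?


Prefix: tri-
Example: triangle (tri- + angle)
Meaning = three


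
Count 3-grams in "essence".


Word: "essence" (length 7)
Number of 3-grams = length - 3 + 1 = 7 - 3 + 1
= 5


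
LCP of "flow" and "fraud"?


Word 1: "flow"
Word 2: "fraud"
Comparing from start:
  Pos 0: 'f' == 'f'
  Pos 1: 'l' != 'r' (stop)
LCP = "f" (length 1)


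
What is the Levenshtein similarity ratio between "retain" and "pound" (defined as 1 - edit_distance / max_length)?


Word 1: "retain" (length 6)
Word 2: "pound" (length 5)
One optimal edit sequence:
  1. delete 'r'  (+1)
  2. substitute 'e' -> 'p'  (+1)
  3. substitute 't' -> 'o'  (+1)
  4. substitute 'a' -> 'u'  (+1)
  5. substitute 'i' -> 'n'  (+1)
  6. substitute 'n' -> 'd'  (+1)
Edit distance = 6
Max length = max(6, 5) = 6
Similarity = 1 - 6/6
= 0.0000


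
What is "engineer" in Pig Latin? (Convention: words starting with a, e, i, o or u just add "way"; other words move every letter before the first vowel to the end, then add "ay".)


Word: "engineer"
Starts with vowel → add 'way'
Pig Latin = "engineerway"


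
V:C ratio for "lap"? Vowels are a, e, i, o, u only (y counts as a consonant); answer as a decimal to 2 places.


Word: "lap"
Vowels (a,e,i,o,u): 1
Consonants: 2
Ratio = 1/2
= 0.50


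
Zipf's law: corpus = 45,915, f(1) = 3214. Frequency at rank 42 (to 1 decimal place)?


Zipf's law: f(r) = f(1) / r
f(1) = 3214
f(42) = 3214 / 42
= 76.5 occurrences


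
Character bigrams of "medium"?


Word: "medium" (length 6)
Number of bigrams = 6 - 2 + 1 = 5
  Position 0: "me"
  Position 1: "ed"
  Position 2: "di"
  Position 3: "iu"
  Position 4: "um"
Bigrams = "me", "ed", "di", "iu", "um"


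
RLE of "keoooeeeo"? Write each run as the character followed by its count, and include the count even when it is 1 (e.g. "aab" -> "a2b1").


String: "keoooeeeo"
Scanning for consecutive runs:
  'k' x 1
  'e' x 1
  'o' x 3
  'e' x 3
  'o' x 1
RLE = "k1e1o3e3o1"


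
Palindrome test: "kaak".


Word: "kaak"
Reversed: "kaak"
Forward == Backward? kaak == kaak
Palindrome = Yes


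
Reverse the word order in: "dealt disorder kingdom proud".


Original: "dealt disorder kingdom proud"
Words (1..n): dealt | disorder | kingdom | proud
Reversed (n..1): proud | kingdom | disorder | dealt
Result = "proud kingdom disorder dealt"


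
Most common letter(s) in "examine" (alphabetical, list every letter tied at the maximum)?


Word: "examine"
Letter counts:
  'a': 1
  'e': 2
  'i': 1
  'm': 1
  'n': 1
  'x': 1
Maximum count = 2
Most frequent = 'e' (2 times each)


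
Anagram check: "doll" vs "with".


Word 1: "doll" → sorted: dllo
Word 2: "with" → sorted: hitw
Same letters? dllo != hitw
Anagram = No


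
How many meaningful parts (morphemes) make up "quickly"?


Word: "quickly"
Morphemes: quick + -ly
Each morpheme carries meaning
= 2 morphemes


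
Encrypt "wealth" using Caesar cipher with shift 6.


Word: "wealth"
Shift: 6
Each letter → (letter + shift) mod 26:
  'w' (22) + 6 = 2 → 'c'
  'e' (4) + 6 = 10 → 'k'
  'a' (0) + 6 = 6 → 'g'
  'l' (11) + 6 = 17 → 'r'
  't' (19) + 6 = 25 → 'z'
  'h' (7) + 6 = 13 → 'n'
Result = "ckgrzn"


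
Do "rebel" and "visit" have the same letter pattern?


Pattern of "rebel": [0, 1, 2, 1, 3]
Pattern of "visit": [0, 1, 2, 1, 3]
Patterns match
Same pattern = Yes


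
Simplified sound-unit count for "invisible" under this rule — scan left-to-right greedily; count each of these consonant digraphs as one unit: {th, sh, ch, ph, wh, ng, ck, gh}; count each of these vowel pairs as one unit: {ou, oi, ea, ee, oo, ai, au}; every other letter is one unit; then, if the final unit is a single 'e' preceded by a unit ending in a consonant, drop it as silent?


Word: "invisible" (9 letters)
Left-to-right scan:
  (1) 'i' (letter)
  (2) 'n' (letter)
  (3) 'v' (letter)
  (4) 'i' (letter)
  (5) 's' (letter)
  (6) 'i' (letter)
  (7) 'b' (letter)
  (8) 'l' (letter)
  (9) 'e' (letter)
Units from scan: 9
Final unit is 'e' after a consonant -> drop as silent (-1)
Sound units = 8 units


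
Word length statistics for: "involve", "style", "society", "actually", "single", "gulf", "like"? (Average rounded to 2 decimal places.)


Lengths: "involve"=7, "style"=5, "society"=7, "actually"=8, "single"=6, "gulf"=4, "like"=4
Sum = 41, Count = 7
Average = 41/7 = 5.86
= avg=5.86, min=4, max=8


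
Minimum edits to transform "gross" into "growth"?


Word 1: "gross" (length 5)
Word 2: "growth" (length 6)
One optimal edit sequence (insert/delete/substitute each cost 1):
  1. keep 'g'
  2. keep 'r'
  3. keep 'o'
  4. insert 'w'  (+1)
  5. substitute 's' -> 't'  (+1)
  6. substitute 's' -> 'h'  (+1)
Total edit operations: 3
Edit distance = 3


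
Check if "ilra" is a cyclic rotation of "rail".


Word: "rail", Candidate: "ilra"
Method: check if candidate is substring of word+word
"railrail" contains "ilra"? Yes
Is rotation = Yes


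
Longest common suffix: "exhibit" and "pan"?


Word 1: "exhibit"
Word 2: "pan"
Comparing from end:
  Pos -1: 't' != 'n' (stop)
LCS = "" (length 0)


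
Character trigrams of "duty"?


Word: "duty" (length 4)
Number of trigrams = 4 - 3 + 1 = 2
  Position 0: "dut"
  Position 1: "uty"
Trigrams = "dut", "uty"


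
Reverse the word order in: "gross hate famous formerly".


Original: "gross hate famous formerly"
Words (1..n): gross | hate | famous | formerly
Reversed (n..1): formerly | famous | hate | gross
Result = "formerly famous hate gross"


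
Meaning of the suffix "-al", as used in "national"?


Suffix: -al
As in: national -> nation + -al
Meaning = relating to


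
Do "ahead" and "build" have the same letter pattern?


Pattern of "ahead": [0, 1, 2, 0, 3]
Pattern of "build": [0, 1, 2, 3, 4]
Patterns do not match
Same pattern = No


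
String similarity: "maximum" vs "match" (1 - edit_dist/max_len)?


Word 1: "maximum" (length 7)
Word 2: "match" (length 5)
One optimal edit sequence:
  1. keep 'm'
  2. keep 'a'
  3. delete 'x'  (+1)
  4. delete 'i'  (+1)
  5. substitute 'm' -> 't'  (+1)
  6. substitute 'u' -> 'c'  (+1)
  7. substitute 'm' -> 'h'  (+1)
Edit distance = 5
Max length = max(7, 5) = 7
Similarity = 1 - 5/7
= 0.2857


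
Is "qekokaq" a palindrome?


Word: "qekokaq"
Reversed: "qakokeq"
Forward == Backward? qekokaq != qakokeq
Palindrome = No


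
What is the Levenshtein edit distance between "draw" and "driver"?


Word 1: "draw" (length 4)
Word 2: "driver" (length 6)
One optimal edit sequence (insert/delete/substitute each cost 1):
  1. keep 'd'
  2. keep 'r'
  3. insert 'i'  (+1)
  4. insert 'v'  (+1)
  5. substitute 'a' -> 'e'  (+1)
  6. substitute 'w' -> 'r'  (+1)
Total edit operations: 4
Edit distance = 4


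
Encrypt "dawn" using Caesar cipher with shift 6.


Word: "dawn"
Shift: 6
Each letter → (letter + shift) mod 26:
  'd' (3) + 6 = 9 → 'j'
  'a' (0) + 6 = 6 → 'g'
  'w' (22) + 6 = 2 → 'c'
  'n' (13) + 6 = 19 → 't'
Result = "jgct"


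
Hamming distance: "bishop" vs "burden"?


Comparing character by character (same length = 6):
  Pos 0: 'b' vs 'b' =
  Pos 1: 'i' vs 'u' !=
  Pos 2: 's' vs 'r' !=
  Pos 3: 'h' vs 'd' !=
  Pos 4: 'o' vs 'e' !=
  Pos 5: 'p' vs 'n' !=
Hamming distance = 5


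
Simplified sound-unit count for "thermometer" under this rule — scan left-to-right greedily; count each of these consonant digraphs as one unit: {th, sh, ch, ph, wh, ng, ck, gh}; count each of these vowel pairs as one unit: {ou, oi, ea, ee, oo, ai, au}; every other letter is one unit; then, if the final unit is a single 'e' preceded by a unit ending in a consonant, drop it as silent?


Word: "thermometer" (11 letters)
Left-to-right scan:
  1. 'th' (digraph)
  2. 'e' (letter)
  3. 'r' (letter)
  4. 'm' (letter)
  5. 'o' (letter)
  6. 'm' (letter)
  7. 'e' (letter)
  8. 't' (letter)
  9. 'e' (letter)
  10. 'r' (letter)
Units from scan: 10
Sound units = 10 units


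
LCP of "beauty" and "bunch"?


Word 1: "beauty"
Word 2: "bunch"
Comparing from start:
  Pos 0: 'b' == 'b'
  Pos 1: 'e' != 'u' (stop)
LCP = "b" (length 1)


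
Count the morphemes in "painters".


Word: "painters"
Morphemes: paint + -er + -s
Each morpheme carries meaning
= 3 morphemes


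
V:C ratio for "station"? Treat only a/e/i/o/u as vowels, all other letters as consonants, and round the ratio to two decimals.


Word: "station"
Vowels (a,e,i,o,u): 3
Consonants: 4
Ratio = 3/4
= 0.75


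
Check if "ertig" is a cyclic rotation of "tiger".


Word: "tiger", Candidate: "ertig"
Method: check if candidate is substring of word+word
"tigertiger" contains "ertig"? Yes
Is rotation = Yes


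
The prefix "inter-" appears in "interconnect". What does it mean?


Prefix: inter-
Example: interconnect (inter- + connect)
Meaning = between


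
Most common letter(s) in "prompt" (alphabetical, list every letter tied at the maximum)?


Word: "prompt"
Letter counts:
  'm': 1
  'o': 1
  'p': 2
  'r': 1
  't': 1
Maximum count = 2
Most frequent = 'p' (2 times each)


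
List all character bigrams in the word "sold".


Word: "sold" (length 4)
Number of bigrams = 4 - 2 + 1 = 3
  Position 0: "so"
  Position 1: "ol"
  Position 2: "ld"
Bigrams = "so", "ol", "ld"


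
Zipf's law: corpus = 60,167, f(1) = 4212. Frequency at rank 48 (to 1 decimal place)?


Zipf's law: f(r) = f(1) / r
f(1) = 4212
f(48) = 4212 / 48
= 87.8 occurrences


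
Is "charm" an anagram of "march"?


Word 1: "march" → sorted: achmr
Word 2: "charm" → sorted: achmr
Same letters? achmr == achmr
Anagram = Yes


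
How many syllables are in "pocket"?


Word: "pocket"
Syllable breakdown: pock / et
Counting: 2 parts
= 2 syllables


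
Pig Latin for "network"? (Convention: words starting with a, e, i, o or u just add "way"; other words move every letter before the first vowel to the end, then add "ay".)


Word: "network"
Starts with consonant(s) → move to end, add 'ay'
Consonant cluster: "n"
Pig Latin = "etworknay"


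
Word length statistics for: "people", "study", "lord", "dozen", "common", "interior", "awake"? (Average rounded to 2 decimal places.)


Lengths: "people"=6, "study"=5, "lord"=4, "dozen"=5, "common"=6, "interior"=8, "awake"=5
Sum = 39, Count = 7
Average = 39/7 = 5.57
= avg=5.57, min=4, max=8


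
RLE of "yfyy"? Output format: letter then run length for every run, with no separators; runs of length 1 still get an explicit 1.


String: "yfyy"
Scanning for consecutive runs:
  'y' x 1
  'f' x 1
  'y' x 2
RLE = "y1f1y2"


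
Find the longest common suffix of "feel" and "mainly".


Word 1: "feel"
Word 2: "mainly"
Comparing from end:
  Pos -1: 'l' != 'y' (stop)
LCS = "" (length 0)


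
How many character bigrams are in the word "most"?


Word: "most" (length 4)
Number of 2-grams = length - 2 + 1 = 4 - 2 + 1
= 3


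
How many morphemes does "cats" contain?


Word: "cats"
Morphemes: cat / -s
Each morpheme carries meaning
= 2 morphemes


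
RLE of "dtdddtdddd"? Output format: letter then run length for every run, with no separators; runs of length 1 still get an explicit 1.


String: "dtdddtdddd"
Scanning for consecutive runs:
  'd' x 1
  't' x 1
  'd' x 3
  't' x 1
  'd' x 4
RLE = "d1t1d3t1d4"


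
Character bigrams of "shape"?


Word: "shape" (length 5)
Number of bigrams = 5 - 2 + 1 = 4
  Position 0: "sh"
  Position 1: "ha"
  Position 2: "ap"
  Position 3: "pe"
Bigrams = "sh", "ha", "ap", "pe"


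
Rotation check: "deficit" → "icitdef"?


Word: "deficit", Candidate: "icitdef"
Method: check if candidate is substring of word+word
"deficitdeficit" contains "icitdef"? Yes
Is rotation = Yes


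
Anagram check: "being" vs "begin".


Word 1: "being" → sorted: begin
Word 2: "begin" → sorted: begin
Same letters? begin == begin
Anagram = Yes


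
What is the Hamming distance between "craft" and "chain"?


Comparing character by character (same length = 5):
  Pos 0: 'c' vs 'c' =
  Pos 1: 'r' vs 'h' !=
  Pos 2: 'a' vs 'a' =
  Pos 3: 'f' vs 'i' !=
  Pos 4: 't' vs 'n' !=
Hamming distance = 3


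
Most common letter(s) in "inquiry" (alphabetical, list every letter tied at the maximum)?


Word: "inquiry"
Letter counts:
  'i': 2
  'n': 1
  'q': 1
  'r': 1
  'u': 1
  'y': 1
Maximum count = 2
Most frequent = 'i' (2 times each)


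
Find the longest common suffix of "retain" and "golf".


Word 1: "retain"
Word 2: "golf"
Comparing from end:
  Pos -1: 'n' != 'f' (stop)
LCS = "" (length 0)
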